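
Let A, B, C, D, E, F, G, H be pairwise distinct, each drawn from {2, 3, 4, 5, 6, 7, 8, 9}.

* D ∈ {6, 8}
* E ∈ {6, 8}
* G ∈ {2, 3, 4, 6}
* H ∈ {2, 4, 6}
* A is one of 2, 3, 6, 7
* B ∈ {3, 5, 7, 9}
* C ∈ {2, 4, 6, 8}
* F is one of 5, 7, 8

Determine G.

The 8 variables draw from only 8 values {2, 3, 4, 5, 6, 7, 8, 9}, so each is used; only B can be 9, hence B = 9.
The 7 still-open variables draw from only 7 values {2, 3, 4, 5, 6, 7, 8}, so each is used; only F can be 5, hence F = 5.
The 6 still-open variables draw from only 6 values {2, 3, 4, 6, 7, 8}, so each is used; only A can be 7, hence A = 7.
Among the 5 still-open variables, 3 fits only G (and all 5 values in {2, 3, 4, 6, 8} must be used), so G = 3.

3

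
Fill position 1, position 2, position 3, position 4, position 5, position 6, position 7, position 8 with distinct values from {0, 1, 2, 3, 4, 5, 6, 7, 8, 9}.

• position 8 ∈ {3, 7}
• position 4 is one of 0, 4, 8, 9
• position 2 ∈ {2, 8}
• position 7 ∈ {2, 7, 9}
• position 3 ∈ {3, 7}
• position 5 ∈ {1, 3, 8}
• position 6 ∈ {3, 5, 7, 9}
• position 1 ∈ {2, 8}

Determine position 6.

position 1 and position 2 between them cover only {2, 8} — a naked pair. Remove those values from position 4, position 5, position 7.
The 2 variables position 3 and position 8 are confined to {3, 7}, which locks those values in; drop them from position 5, position 6, position 7.
That leaves position 5 = 1.
position 7 must be 9 (only option left). So position 4, position 6 can't be 9.
So position 6 = 5.

5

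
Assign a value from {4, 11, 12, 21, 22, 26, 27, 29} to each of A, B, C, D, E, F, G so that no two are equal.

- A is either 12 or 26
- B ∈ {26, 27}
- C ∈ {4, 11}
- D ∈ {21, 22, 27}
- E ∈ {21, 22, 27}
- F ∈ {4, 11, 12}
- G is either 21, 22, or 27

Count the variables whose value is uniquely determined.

D, E, G share exactly the 3 values {21, 22, 27}; by pigeonhole those values go to them, so strike 21, 22, 27 from B.
That leaves B = 26. So A can't be 26.
A's domain is down to {12}, so A = 12. Remove 12 from F.
Determined: A=12, B=26. The other variables each still have more than one consistent value. That makes 2.

2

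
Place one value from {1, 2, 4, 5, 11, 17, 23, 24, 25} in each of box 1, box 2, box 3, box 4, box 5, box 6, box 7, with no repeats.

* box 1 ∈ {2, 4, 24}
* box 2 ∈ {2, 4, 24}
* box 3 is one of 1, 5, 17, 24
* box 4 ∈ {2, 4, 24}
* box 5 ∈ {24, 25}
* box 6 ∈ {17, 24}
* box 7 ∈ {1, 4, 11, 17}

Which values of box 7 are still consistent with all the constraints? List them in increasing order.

1, 11

box 1, box 2, box 4 between them cover only {2, 4, 24} — a naked triple. Remove those values from box 3, box 5, box 6, box 7.
That leaves box 5 = 25.
box 6 has just one choice, so box 6 = 17. So box 3, box 7 can't be 17.
No further eliminations apply; box 7 can still be any of 1, 11.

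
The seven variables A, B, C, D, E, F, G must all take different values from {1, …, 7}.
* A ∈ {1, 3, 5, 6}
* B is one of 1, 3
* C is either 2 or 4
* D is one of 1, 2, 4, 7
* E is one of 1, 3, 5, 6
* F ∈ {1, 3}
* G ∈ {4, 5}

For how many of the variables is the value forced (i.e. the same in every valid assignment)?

3

The 7 variables draw from only 7 values {1, 2, 3, 4, 5, 6, 7}, so each is used; only D can be 7, hence D = 7.
The 6 still-open variables draw from only 6 values {1, 2, 3, 4, 5, 6}, so each is used; only C can be 2, hence C = 2.
Among the 5 still-open variables, 4 fits only G (and all 5 values in {1, 3, 4, 5, 6} must be used), so G = 4.
The 2 variables B and F are confined to {1, 3}, which locks those values in; drop them from A, E.
Determined: C=2, D=7, G=4. The other variables each still have more than one consistent value. That makes 3.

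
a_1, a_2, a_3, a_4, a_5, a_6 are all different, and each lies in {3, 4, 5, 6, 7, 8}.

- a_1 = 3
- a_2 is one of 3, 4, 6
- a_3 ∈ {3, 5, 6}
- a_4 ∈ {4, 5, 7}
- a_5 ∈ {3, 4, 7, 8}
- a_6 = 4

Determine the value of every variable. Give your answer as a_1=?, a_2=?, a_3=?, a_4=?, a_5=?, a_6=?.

a_1's domain is down to {3}, so a_1 = 3. Remove 3 from a_2, a_3, a_5.
a_6 has just one choice, so a_6 = 4. Remove 4 from a_2, a_4, a_5.
a_2's domain is down to {6}, so a_2 = 6. So a_3 can't be 6.
a_3 must be 5 (only option left). Strike 5 from a_4.
a_4 must be 7 (only option left). Eliminate 7 elsewhere: a_5.
a_5 must be 8 (only option left).

a_1=3, a_2=6, a_3=5, a_4=7, a_5=8, a_6=4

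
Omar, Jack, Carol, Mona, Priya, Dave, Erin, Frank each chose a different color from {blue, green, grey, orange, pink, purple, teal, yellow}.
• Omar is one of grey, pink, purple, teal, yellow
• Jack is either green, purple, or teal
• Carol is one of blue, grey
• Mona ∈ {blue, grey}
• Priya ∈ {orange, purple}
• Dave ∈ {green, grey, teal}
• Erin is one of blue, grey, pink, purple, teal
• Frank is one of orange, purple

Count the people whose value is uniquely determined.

2

Among the 8 variables, yellow fits only Omar (and all 8 values in {blue, green, grey, orange, pink, purple, teal, yellow} must be used), so Omar = yellow.
The 7 still-open variables draw from only 7 values {blue, green, grey, orange, pink, purple, teal}, so each is used; only Erin can be pink, hence Erin = pink.
The 2 variables Carol and Mona are confined to {blue, grey}, which locks those values in; drop them from Dave.
The 2 variables Priya and Frank are confined to {orange, purple}, which locks those values in; drop them from Jack.
Determined: Omar=yellow, Erin=pink. The other people each still have more than one consistent value. That makes 2.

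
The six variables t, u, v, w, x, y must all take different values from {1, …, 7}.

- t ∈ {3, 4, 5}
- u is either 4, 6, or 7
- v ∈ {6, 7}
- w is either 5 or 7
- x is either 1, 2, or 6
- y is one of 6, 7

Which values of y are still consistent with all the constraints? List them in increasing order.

v and y between them cover only {6, 7} — a naked pair. Remove those values from u, w, x.
u's domain is down to {4}, so u = 4. Eliminate 4 elsewhere: t.
w's domain is down to {5}, so w = 5. Strike 5 from t.
That leaves t = 3.
No further eliminations apply; y can still be any of 6, 7.

6, 7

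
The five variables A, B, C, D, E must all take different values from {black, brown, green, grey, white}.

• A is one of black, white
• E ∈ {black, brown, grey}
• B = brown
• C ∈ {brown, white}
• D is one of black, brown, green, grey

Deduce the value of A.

black

B's domain is down to {brown}, so B = brown. So C, D, E can't be brown.
C must be white (only option left). So A can't be white.
So A = black.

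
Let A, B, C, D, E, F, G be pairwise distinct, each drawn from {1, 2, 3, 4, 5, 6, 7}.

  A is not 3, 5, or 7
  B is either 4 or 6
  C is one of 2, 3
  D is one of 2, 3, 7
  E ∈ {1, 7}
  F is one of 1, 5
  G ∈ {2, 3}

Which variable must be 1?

The 7 variables draw from only 7 values {1, 2, 3, 4, 5, 6, 7}, so each is used; only F can be 5, hence F = 5.
The 2 variables C and G are confined to {2, 3}, which locks those values in; drop them from A, D.
D's domain is down to {7}, so D = 7. Strike 7 from E.
So 1 goes to E.

E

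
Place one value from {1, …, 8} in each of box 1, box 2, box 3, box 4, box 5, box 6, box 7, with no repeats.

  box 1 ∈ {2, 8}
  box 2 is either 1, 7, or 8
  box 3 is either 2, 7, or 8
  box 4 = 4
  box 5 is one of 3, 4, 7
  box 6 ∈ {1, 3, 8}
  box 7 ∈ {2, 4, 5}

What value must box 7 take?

5

box 4 must be 4 (only option left). Eliminate 4 elsewhere: box 5, box 7.
The 6 still-open variables together cover exactly {1, 2, 3, 5, 7, 8} — 6 values for 6 variables — and 5 appears only in box 7's list, so box 7 = 5.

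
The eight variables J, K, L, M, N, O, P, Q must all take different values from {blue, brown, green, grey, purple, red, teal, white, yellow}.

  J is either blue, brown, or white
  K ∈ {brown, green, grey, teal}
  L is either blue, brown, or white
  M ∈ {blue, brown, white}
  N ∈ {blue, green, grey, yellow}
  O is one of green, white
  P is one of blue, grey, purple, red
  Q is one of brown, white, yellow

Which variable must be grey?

N

The 3 variables J, L, M are confined to {blue, brown, white}, which locks those values in; drop them from K, N, O, P, Q.
O has just one choice, so O = green. So K, N can't be green.
Q has just one choice, so Q = yellow. Remove yellow from N.
So grey goes to N.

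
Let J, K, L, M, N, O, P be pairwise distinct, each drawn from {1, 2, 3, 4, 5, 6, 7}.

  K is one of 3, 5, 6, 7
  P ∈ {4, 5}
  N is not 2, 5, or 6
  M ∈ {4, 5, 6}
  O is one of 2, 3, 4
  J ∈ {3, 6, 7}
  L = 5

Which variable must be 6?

L has just one choice, so L = 5. So K, M, P can't be 5.
P's domain is down to {4}, so P = 4. Eliminate 4 elsewhere: M, N, O.
So 6 goes to M.

M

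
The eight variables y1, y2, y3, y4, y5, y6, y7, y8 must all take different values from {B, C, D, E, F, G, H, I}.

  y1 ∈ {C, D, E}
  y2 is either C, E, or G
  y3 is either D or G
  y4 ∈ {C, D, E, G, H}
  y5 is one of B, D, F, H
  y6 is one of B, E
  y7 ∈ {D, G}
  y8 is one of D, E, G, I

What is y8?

Among the 8 variables, F fits only y5 (and all 8 values in {B, C, D, E, F, G, H, I} must be used), so y5 = F.
The 7 still-open variables draw from only 7 values {B, C, D, E, G, H, I}, so each is used; only y6 can be B, hence y6 = B.
The 6 still-open variables draw from only 6 values {C, D, E, G, H, I}, so each is used; only y4 can be H, hence y4 = H.
The 5 still-open variables draw from only 5 values {C, D, E, G, I}, so each is used; only y8 can be I, hence y8 = I.

I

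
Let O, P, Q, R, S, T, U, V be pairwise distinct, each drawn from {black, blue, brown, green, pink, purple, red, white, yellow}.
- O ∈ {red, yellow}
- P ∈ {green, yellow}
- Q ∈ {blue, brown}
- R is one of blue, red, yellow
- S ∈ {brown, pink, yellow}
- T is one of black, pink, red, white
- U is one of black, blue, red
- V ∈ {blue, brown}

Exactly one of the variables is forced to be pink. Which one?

The 8 variables together cover exactly {black, blue, brown, green, pink, red, white, yellow} — 8 values for 8 variables — and green appears only in P's list, so P = green.
The 7 still-open variables draw from only 7 values {black, blue, brown, pink, red, white, yellow}, so each is used; only T can be white, hence T = white.
Among the 6 still-open variables, black fits only U (and all 6 values in {black, blue, brown, pink, red, yellow} must be used), so U = black.
The 5 still-open variables draw from only 5 values {blue, brown, pink, red, yellow}, so each is used; only S can be pink, hence S = pink.

S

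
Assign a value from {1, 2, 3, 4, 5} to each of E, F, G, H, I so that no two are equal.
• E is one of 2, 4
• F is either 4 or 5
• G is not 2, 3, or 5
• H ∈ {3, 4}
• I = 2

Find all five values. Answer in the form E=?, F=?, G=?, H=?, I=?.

E=4, F=5, G=1, H=3, I=2

I must be 2 (only option left). Remove 2 from E.
E's domain is down to {4}, so E = 4. So F, G, H can't be 4.
F has just one choice, so F = 5.
That leaves G = 1.
That leaves H = 3.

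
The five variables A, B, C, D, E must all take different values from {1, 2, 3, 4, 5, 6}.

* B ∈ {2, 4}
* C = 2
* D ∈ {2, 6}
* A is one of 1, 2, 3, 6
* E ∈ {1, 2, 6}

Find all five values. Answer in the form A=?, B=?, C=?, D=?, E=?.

A=3, B=4, C=2, D=6, E=1

C's domain is down to {2}, so C = 2. So A, B, D, E can't be 2.
D's domain is down to {6}, so D = 6. Eliminate 6 elsewhere: A, E.
That leaves E = 1. So A can't be 1.
A's domain is down to {3}, so A = 3.
B's domain is down to {4}, so B = 4.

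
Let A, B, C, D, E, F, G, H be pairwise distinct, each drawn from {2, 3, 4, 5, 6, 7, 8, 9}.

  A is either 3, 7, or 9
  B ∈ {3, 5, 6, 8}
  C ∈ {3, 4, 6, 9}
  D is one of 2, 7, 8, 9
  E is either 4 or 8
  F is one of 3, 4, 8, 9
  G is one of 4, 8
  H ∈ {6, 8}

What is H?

6

The 8 variables together cover exactly {2, 3, 4, 5, 6, 7, 8, 9} — 8 values for 8 variables — and 2 appears only in D's list, so D = 2.
The 7 still-open variables together cover exactly {3, 4, 5, 6, 7, 8, 9} — 7 values for 7 variables — and 5 appears only in B's list, so B = 5.
Among the 6 still-open variables, 7 fits only A (and all 6 values in {3, 4, 6, 7, 8, 9} must be used), so A = 7.
E and G between them cover only {4, 8} — a naked pair. Remove those values from C, F, H.
So H = 6.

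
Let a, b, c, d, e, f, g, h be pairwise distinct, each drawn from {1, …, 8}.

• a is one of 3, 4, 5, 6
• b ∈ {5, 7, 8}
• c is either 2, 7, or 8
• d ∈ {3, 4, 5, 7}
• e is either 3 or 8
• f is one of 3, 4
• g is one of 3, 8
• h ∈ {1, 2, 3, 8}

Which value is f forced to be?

Among the 8 variables, 1 fits only h (and all 8 values in {1, 2, 3, 4, 5, 6, 7, 8} must be used), so h = 1.
The 7 still-open variables together cover exactly {2, 3, 4, 5, 6, 7, 8} — 7 values for 7 variables — and 2 appears only in c's list, so c = 2.
The 6 still-open variables draw from only 6 values {3, 4, 5, 6, 7, 8}, so each is used; only a can be 6, hence a = 6.
The 2 variables e and g are confined to {3, 8}, which locks those values in; drop them from b, d, f.
So f = 4.

4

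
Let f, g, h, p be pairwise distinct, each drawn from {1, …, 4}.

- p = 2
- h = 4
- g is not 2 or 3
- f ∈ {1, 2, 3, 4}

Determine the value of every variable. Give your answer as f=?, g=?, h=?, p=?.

f=3, g=1, h=4, p=2

h's domain is down to {4}, so h = 4. Eliminate 4 elsewhere: f, g.
That leaves p = 2. Eliminate 2 elsewhere: f.
g has just one choice, so g = 1. Strike 1 from f.
f must be 3 (only option left).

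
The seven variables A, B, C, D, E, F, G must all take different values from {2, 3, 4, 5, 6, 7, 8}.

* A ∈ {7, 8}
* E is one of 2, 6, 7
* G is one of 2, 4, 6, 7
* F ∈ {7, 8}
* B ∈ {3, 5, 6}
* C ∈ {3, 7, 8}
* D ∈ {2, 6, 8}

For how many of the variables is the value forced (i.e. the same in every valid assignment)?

The 7 variables draw from only 7 values {2, 3, 4, 5, 6, 7, 8}, so each is used; only G can be 4, hence G = 4.
The 6 still-open variables together cover exactly {2, 3, 5, 6, 7, 8} — 6 values for 6 variables — and 5 appears only in B's list, so B = 5.
The 5 still-open variables draw from only 5 values {2, 3, 6, 7, 8}, so each is used; only C can be 3, hence C = 3.
A and F between them cover only {7, 8} — a naked pair. Remove those values from D, E.
Determined: B=5, C=3, G=4. The other variables each still have more than one consistent value. That makes 3.

3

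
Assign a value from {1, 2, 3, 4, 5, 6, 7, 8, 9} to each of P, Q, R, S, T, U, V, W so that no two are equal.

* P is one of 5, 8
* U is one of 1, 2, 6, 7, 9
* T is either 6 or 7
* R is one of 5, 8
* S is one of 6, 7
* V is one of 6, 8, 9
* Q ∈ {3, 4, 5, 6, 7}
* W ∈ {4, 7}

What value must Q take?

3

P and R between them cover only {5, 8} — a naked pair. Remove those values from Q, V.
The 2 variables S and T are confined to {6, 7}, which locks those values in; drop them from Q, U, V, W.
That leaves V = 9. Remove 9 from U.
W's domain is down to {4}, so W = 4. Eliminate 4 elsewhere: Q.
So Q = 3.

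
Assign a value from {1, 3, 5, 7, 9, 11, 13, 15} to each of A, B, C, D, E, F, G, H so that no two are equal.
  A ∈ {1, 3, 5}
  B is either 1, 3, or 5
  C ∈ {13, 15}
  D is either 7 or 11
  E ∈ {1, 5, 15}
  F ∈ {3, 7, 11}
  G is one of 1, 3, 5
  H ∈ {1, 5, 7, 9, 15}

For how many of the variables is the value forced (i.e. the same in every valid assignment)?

The 8 variables together cover exactly {1, 3, 5, 7, 9, 11, 13, 15} — 8 values for 8 variables — and 9 appears only in H's list, so H = 9.
The 7 still-open variables together cover exactly {1, 3, 5, 7, 11, 13, 15} — 7 values for 7 variables — and 13 appears only in C's list, so C = 13.
The 6 still-open variables draw from only 6 values {1, 3, 5, 7, 11, 15}, so each is used; only E can be 15, hence E = 15.
The 3 variables A, B, G are confined to {1, 3, 5}, which locks those values in; drop them from F.
Determined: C=13, E=15, H=9. The other variables each still have more than one consistent value. That makes 3.

3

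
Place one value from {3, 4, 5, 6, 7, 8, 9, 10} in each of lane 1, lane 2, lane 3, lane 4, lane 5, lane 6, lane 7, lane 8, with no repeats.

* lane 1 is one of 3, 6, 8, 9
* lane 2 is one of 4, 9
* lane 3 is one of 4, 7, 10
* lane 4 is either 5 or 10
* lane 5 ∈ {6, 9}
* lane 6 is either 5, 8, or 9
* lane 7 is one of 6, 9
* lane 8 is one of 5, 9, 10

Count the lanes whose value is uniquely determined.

4

The 8 variables together cover exactly {3, 4, 5, 6, 7, 8, 9, 10} — 8 values for 8 variables — and 3 appears only in lane 1's list, so lane 1 = 3.
Among the 7 still-open variables, 7 fits only lane 3 (and all 7 values in {4, 5, 6, 7, 8, 9, 10} must be used), so lane 3 = 7.
The 6 still-open variables draw from only 6 values {4, 5, 6, 8, 9, 10}, so each is used; only lane 2 can be 4, hence lane 2 = 4.
The 5 still-open variables together cover exactly {5, 6, 8, 9, 10} — 5 values for 5 variables — and 8 appears only in lane 6's list, so lane 6 = 8.
lane 5 and lane 7 share exactly the 2 values {6, 9}; by pigeonhole those values go to them, so strike 6, 9 from lane 8.
Determined: lane 1=3, lane 2=4, lane 3=7, lane 6=8. The other lanes each still have more than one consistent value. That makes 4.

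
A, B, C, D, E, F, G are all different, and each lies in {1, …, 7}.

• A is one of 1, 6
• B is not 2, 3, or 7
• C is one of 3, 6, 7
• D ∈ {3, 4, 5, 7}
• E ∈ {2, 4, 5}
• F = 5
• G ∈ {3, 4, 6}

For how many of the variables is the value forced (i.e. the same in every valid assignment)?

2

F's domain is down to {5}, so F = 5. Eliminate 5 elsewhere: B, D, E.
Among the 6 still-open variables, 2 fits only E (and all 6 values in {1, 2, 3, 4, 6, 7} must be used), so E = 2.
Determined: E=2, F=5. The other variables each still have more than one consistent value. That makes 2.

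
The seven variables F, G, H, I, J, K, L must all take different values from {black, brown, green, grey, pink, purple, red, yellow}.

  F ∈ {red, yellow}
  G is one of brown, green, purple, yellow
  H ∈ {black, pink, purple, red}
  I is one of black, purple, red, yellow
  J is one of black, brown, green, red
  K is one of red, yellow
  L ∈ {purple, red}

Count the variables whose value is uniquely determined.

The 7 variables draw from only 7 values {black, brown, green, pink, purple, red, yellow}, so each is used; only H can be pink, hence H = pink.
The 2 variables F and K are confined to {red, yellow}, which locks those values in; drop them from G, I, J, L.
L must be purple (only option left). So G, I can't be purple.
I's domain is down to {black}, so I = black. So J can't be black.
Determined: H=pink, I=black, L=purple. The other variables each still have more than one consistent value. That makes 3.

3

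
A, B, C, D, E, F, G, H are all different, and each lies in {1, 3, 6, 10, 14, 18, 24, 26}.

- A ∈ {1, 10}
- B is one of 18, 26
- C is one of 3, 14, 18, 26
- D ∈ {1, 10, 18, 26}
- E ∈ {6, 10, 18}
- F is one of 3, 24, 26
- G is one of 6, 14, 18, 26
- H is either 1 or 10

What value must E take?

6

The 8 variables together cover exactly {1, 3, 6, 10, 14, 18, 24, 26} — 8 values for 8 variables — and 24 appears only in F's list, so F = 24.
Among the 7 still-open variables, 3 fits only C (and all 7 values in {1, 3, 6, 10, 14, 18, 26} must be used), so C = 3.
The 6 still-open variables draw from only 6 values {1, 6, 10, 14, 18, 26}, so each is used; only G can be 14, hence G = 14.
The 5 still-open variables together cover exactly {1, 6, 10, 18, 26} — 5 values for 5 variables — and 6 appears only in E's list, so E = 6.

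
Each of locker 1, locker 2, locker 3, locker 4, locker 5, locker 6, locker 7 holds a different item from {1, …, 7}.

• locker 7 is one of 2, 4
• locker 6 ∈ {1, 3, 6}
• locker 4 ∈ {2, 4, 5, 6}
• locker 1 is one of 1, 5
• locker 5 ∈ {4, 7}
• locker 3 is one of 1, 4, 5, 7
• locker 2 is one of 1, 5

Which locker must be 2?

The 7 variables draw from only 7 values {1, 2, 3, 4, 5, 6, 7}, so each is used; only locker 6 can be 3, hence locker 6 = 3.
Among the 6 still-open variables, 6 fits only locker 4 (and all 6 values in {1, 2, 4, 5, 6, 7} must be used), so locker 4 = 6.
The 5 still-open variables together cover exactly {1, 2, 4, 5, 7} — 5 values for 5 variables — and 2 appears only in locker 7's list, so locker 7 = 2.

locker 7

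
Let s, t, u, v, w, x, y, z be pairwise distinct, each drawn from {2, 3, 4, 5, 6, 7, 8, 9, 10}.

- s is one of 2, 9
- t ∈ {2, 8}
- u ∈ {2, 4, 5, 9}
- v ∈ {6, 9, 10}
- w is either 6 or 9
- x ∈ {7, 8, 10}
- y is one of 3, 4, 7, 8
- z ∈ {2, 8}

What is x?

t and z between them cover only {2, 8} — a naked pair. Remove those values from s, u, x, y.
s must be 9 (only option left). So u, v, w can't be 9.
That leaves w = 6. Remove 6 from v.
v must be 10 (only option left). Eliminate 10 elsewhere: x.
So x = 7.

7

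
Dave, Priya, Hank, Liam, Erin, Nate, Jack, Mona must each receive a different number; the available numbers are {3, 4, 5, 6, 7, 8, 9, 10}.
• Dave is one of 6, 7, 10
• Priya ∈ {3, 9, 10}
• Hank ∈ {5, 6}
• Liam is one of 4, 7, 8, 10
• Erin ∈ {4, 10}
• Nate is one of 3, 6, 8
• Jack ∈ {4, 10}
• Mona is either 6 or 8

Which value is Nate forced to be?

3

Among the 8 variables, 5 fits only Hank (and all 8 values in {3, 4, 5, 6, 7, 8, 9, 10} must be used), so Hank = 5.
The 7 still-open variables draw from only 7 values {3, 4, 6, 7, 8, 9, 10}, so each is used; only Priya can be 9, hence Priya = 9.
The 6 still-open variables draw from only 6 values {3, 4, 6, 7, 8, 10}, so each is used; only Nate can be 3, hence Nate = 3.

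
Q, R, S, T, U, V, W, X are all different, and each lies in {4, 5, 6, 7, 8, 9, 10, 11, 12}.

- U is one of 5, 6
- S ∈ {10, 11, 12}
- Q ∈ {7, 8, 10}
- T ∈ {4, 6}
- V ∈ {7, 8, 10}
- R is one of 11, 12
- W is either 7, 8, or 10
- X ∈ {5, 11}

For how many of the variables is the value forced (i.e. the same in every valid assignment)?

The 8 variables draw from only 8 values {4, 5, 6, 7, 8, 10, 11, 12}, so each is used; only T can be 4, hence T = 4.
Among the 7 still-open variables, 6 fits only U (and all 7 values in {5, 6, 7, 8, 10, 11, 12} must be used), so U = 6.
The 6 still-open variables together cover exactly {5, 7, 8, 10, 11, 12} — 6 values for 6 variables — and 5 appears only in X's list, so X = 5.
Q, V, W between them cover only {7, 8, 10} — a naked triple. Remove those values from S.
Determined: T=4, U=6, X=5. The other variables each still have more than one consistent value. That makes 3.

3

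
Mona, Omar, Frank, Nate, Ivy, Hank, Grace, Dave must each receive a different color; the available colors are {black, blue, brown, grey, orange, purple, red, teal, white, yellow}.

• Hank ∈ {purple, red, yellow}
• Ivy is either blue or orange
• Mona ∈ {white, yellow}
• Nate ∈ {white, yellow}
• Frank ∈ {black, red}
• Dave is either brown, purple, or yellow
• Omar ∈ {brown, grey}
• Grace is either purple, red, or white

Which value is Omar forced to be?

grey

Mona and Nate share exactly the 2 values {white, yellow}; by pigeonhole those values go to them, so strike white, yellow from Hank, Grace, Dave.
Hank and Grace between them cover only {purple, red} — a naked pair. Remove those values from Frank, Dave.
That leaves Frank = black.
Dave has just one choice, so Dave = brown. Remove brown from Omar.
So Omar = grey.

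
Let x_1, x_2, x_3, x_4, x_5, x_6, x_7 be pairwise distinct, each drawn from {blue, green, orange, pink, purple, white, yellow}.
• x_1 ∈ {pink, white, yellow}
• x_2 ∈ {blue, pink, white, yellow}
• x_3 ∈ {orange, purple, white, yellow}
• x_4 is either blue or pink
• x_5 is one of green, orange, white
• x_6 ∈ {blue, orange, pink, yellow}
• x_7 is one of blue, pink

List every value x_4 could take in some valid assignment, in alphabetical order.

The 7 variables draw from only 7 values {blue, green, orange, pink, purple, white, yellow}, so each is used; only x_5 can be green, hence x_5 = green.
The 6 still-open variables draw from only 6 values {blue, orange, pink, purple, white, yellow}, so each is used; only x_3 can be purple, hence x_3 = purple.
Among the 5 still-open variables, orange fits only x_6 (and all 5 values in {blue, orange, pink, white, yellow} must be used), so x_6 = orange.
x_4 and x_7 between them cover only {blue, pink} — a naked pair. Remove those values from x_1, x_2.
No further eliminations apply; x_4 can still be any of blue, pink.

blue, pink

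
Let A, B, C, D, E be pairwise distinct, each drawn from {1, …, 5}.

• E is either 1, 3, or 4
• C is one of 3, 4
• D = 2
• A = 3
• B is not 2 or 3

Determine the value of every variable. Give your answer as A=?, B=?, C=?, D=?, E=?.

A has just one choice, so A = 3. Strike 3 from C, E.
C must be 4 (only option left). So B, E can't be 4.
That leaves D = 2.
E has just one choice, so E = 1. So B can't be 1.
B's domain is down to {5}, so B = 5.

A=3, B=5, C=4, D=2, E=1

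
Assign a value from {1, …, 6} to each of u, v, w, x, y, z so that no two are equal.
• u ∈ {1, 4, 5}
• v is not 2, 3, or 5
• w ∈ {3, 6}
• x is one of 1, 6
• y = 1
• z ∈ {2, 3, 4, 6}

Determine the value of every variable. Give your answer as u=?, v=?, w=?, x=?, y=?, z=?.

y's domain is down to {1}, so y = 1. Eliminate 1 elsewhere: u, v, x.
x's domain is down to {6}, so x = 6. Strike 6 from v, w, z.
v must be 4 (only option left). Strike 4 from u, z.
w must be 3 (only option left). So z can't be 3.
z has just one choice, so z = 2.
u's domain is down to {5}, so u = 5.

u=5, v=4, w=3, x=6, y=1, z=2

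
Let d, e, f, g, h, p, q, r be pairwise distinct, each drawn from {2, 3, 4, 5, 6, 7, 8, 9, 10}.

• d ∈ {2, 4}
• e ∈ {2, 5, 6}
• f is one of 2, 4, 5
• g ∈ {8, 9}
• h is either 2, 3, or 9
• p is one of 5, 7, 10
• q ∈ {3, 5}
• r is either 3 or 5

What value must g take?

8

The 2 variables q and r are confined to {3, 5}, which locks those values in; drop them from e, f, h, p.
d and f between them cover only {2, 4} — a naked pair. Remove those values from e, h.
e's domain is down to {6}, so e = 6.
h has just one choice, so h = 9. Eliminate 9 elsewhere: g.
So g = 8.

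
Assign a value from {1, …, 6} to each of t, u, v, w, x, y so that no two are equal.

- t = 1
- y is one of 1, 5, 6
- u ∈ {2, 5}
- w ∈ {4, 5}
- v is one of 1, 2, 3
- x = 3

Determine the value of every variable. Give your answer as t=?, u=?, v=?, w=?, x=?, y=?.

t's domain is down to {1}, so t = 1. So v, y can't be 1.
That leaves x = 3. Eliminate 3 elsewhere: v.
v must be 2 (only option left). Remove 2 from u.
u has just one choice, so u = 5. Eliminate 5 elsewhere: w, y.
w's domain is down to {4}, so w = 4.
y's domain is down to {6}, so y = 6.

t=1, u=5, v=2, w=4, x=3, y=6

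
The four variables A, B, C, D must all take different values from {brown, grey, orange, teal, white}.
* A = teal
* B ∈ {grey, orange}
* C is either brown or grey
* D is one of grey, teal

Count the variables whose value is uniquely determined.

4

A must be teal (only option left). Remove teal from D.
D must be grey (only option left). Remove grey from B, C.
That leaves B = orange.
C must be brown (only option left).
Every variable is fixed: A=teal, B=orange, C=brown, D=grey. That makes 4.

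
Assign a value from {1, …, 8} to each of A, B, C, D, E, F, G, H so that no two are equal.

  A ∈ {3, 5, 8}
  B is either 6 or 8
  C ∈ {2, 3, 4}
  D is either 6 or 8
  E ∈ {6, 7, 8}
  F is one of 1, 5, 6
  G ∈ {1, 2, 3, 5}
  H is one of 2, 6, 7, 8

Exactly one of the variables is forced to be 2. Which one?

H

Among the 8 variables, 4 fits only C (and all 8 values in {1, 2, 3, 4, 5, 6, 7, 8} must be used), so C = 4.
B and D between them cover only {6, 8} — a naked pair. Remove those values from A, E, F, H.
E must be 7 (only option left). Eliminate 7 elsewhere: H.
So 2 goes to H.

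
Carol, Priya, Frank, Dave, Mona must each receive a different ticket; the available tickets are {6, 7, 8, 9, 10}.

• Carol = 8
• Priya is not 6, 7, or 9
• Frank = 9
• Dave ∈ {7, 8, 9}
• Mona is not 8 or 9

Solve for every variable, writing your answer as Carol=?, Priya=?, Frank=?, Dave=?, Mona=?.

Carol=8, Priya=10, Frank=9, Dave=7, Mona=6

Carol has just one choice, so Carol = 8. So Priya, Dave can't be 8.
That leaves Priya = 10. Remove 10 from Mona.
That leaves Frank = 9. Remove 9 from Dave.
Dave's domain is down to {7}, so Dave = 7. Strike 7 from Mona.
Mona must be 6 (only option left).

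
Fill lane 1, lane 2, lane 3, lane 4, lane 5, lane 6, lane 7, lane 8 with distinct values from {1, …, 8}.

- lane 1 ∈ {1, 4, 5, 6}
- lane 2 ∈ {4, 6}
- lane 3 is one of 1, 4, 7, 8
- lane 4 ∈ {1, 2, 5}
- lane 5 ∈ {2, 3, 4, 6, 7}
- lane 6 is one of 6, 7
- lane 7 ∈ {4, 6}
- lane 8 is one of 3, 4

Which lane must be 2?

The 8 variables together cover exactly {1, 2, 3, 4, 5, 6, 7, 8} — 8 values for 8 variables — and 8 appears only in lane 3's list, so lane 3 = 8.
lane 2 and lane 7 share exactly the 2 values {4, 6}; by pigeonhole those values go to them, so strike 4, 6 from lane 1, lane 5, lane 6, lane 8.
lane 6 must be 7 (only option left). Eliminate 7 elsewhere: lane 5.
lane 8 must be 3 (only option left). Strike 3 from lane 5.
So 2 goes to lane 5.

lane 5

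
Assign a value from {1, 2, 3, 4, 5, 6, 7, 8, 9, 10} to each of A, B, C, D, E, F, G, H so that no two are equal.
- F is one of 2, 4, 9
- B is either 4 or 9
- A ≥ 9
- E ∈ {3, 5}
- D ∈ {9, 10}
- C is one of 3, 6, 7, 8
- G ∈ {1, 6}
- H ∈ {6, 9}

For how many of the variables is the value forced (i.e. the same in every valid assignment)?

A and D share exactly the 2 values {9, 10}; by pigeonhole those values go to them, so strike 9, 10 from B, F, H.
That leaves B = 4. So F can't be 4.
F's domain is down to {2}, so F = 2.
That leaves H = 6. Strike 6 from C, G.
G's domain is down to {1}, so G = 1.
Determined: B=4, F=2, G=1, H=6. The other variables each still have more than one consistent value. That makes 4.

4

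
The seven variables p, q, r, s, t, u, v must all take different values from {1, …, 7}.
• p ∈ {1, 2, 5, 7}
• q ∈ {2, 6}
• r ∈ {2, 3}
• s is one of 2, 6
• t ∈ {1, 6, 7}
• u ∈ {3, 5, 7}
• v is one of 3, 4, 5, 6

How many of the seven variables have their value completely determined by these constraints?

2

The 7 variables together cover exactly {1, 2, 3, 4, 5, 6, 7} — 7 values for 7 variables — and 4 appears only in v's list, so v = 4.
The 2 variables q and s are confined to {2, 6}, which locks those values in; drop them from p, r, t.
r's domain is down to {3}, so r = 3. Remove 3 from u.
Determined: r=3, v=4. The other variables each still have more than one consistent value. That makes 2.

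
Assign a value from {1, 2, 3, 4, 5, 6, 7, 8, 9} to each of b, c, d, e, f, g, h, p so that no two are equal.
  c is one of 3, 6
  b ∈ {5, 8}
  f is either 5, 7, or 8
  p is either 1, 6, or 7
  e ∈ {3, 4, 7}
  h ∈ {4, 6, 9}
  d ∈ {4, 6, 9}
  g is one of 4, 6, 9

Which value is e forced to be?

7

Among the 8 variables, 1 fits only p (and all 8 values in {1, 3, 4, 5, 6, 7, 8, 9} must be used), so p = 1.
d, g, h share exactly the 3 values {4, 6, 9}; by pigeonhole those values go to them, so strike 4, 6, 9 from c, e.
c's domain is down to {3}, so c = 3. Strike 3 from e.
So e = 7.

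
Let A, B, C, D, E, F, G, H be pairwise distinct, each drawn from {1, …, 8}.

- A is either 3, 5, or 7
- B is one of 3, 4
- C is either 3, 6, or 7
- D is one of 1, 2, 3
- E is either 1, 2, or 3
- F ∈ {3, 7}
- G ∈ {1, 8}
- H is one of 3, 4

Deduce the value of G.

The 8 variables together cover exactly {1, 2, 3, 4, 5, 6, 7, 8} — 8 values for 8 variables — and 5 appears only in A's list, so A = 5.
Among the 7 still-open variables, 6 fits only C (and all 7 values in {1, 2, 3, 4, 6, 7, 8} must be used), so C = 6.
The 6 still-open variables together cover exactly {1, 2, 3, 4, 7, 8} — 6 values for 6 variables — and 7 appears only in F's list, so F = 7.
The 5 still-open variables together cover exactly {1, 2, 3, 4, 8} — 5 values for 5 variables — and 8 appears only in G's list, so G = 8.

8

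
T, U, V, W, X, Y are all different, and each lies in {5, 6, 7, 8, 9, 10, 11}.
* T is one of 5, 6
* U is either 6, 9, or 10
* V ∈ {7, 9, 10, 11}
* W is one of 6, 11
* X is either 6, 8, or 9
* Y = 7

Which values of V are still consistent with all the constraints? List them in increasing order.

9, 10, 11

Y must be 7 (only option left). Remove 7 from V.
No further eliminations apply; V can still be any of 9, 10, 11.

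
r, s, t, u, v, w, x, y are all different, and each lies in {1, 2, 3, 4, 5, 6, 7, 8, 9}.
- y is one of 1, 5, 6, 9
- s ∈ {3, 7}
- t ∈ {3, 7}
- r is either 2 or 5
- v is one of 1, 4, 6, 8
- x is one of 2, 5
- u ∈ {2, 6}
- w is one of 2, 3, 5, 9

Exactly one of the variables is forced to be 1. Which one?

The 2 variables r and x are confined to {2, 5}, which locks those values in; drop them from u, w, y.
u has just one choice, so u = 6. Strike 6 from v, y.
s and t between them cover only {3, 7} — a naked pair. Remove those values from w.
w must be 9 (only option left). Strike 9 from y.
So 1 goes to y.

y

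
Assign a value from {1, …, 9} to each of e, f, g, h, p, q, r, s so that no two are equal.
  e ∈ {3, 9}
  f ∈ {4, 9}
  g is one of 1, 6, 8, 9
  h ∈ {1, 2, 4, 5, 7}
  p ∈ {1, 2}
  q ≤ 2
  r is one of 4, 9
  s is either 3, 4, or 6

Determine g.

8

f and r between them cover only {4, 9} — a naked pair. Remove those values from e, g, h, s.
e must be 3 (only option left). Remove 3 from s.
That leaves s = 6. Strike 6 from g.
p and q between them cover only {1, 2} — a naked pair. Remove those values from g, h.
So g = 8.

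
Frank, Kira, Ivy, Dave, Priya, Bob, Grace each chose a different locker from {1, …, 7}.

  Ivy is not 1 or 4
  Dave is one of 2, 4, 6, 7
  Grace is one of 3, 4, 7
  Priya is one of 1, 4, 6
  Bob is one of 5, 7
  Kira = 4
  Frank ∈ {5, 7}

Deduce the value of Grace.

3

Kira has just one choice, so Kira = 4. Remove 4 from Dave, Priya, Grace.
The 6 still-open variables draw from only 6 values {1, 2, 3, 5, 6, 7}, so each is used; only Priya can be 1, hence Priya = 1.
The 2 variables Frank and Bob are confined to {5, 7}, which locks those values in; drop them from Ivy, Dave, Grace.
So Grace = 3.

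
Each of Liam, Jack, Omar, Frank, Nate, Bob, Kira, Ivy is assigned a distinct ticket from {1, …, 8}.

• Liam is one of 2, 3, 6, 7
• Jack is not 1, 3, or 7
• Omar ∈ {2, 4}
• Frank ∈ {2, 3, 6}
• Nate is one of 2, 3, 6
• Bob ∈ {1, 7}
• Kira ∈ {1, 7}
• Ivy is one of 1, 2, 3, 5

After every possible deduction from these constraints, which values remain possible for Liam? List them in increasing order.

Among the 8 variables, 8 fits only Jack (and all 8 values in {1, 2, 3, 4, 5, 6, 7, 8} must be used), so Jack = 8.
The 7 still-open variables together cover exactly {1, 2, 3, 4, 5, 6, 7} — 7 values for 7 variables — and 4 appears only in Omar's list, so Omar = 4.
Among the 6 still-open variables, 5 fits only Ivy (and all 6 values in {1, 2, 3, 5, 6, 7} must be used), so Ivy = 5.
Bob and Kira between them cover only {1, 7} — a naked pair. Remove those values from Liam.
No further eliminations apply; Liam can still be any of 2, 3, 6.

2, 3, 6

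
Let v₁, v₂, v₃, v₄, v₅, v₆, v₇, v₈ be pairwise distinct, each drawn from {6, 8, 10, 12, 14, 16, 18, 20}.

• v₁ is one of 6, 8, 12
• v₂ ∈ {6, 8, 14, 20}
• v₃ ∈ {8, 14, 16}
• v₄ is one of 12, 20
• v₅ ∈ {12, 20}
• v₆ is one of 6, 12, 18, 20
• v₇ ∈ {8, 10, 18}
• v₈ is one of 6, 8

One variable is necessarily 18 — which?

The 8 variables together cover exactly {6, 8, 10, 12, 14, 16, 18, 20} — 8 values for 8 variables — and 10 appears only in v₇'s list, so v₇ = 10.
The 7 still-open variables draw from only 7 values {6, 8, 12, 14, 16, 18, 20}, so each is used; only v₃ can be 16, hence v₃ = 16.
The 6 still-open variables together cover exactly {6, 8, 12, 14, 18, 20} — 6 values for 6 variables — and 14 appears only in v₂'s list, so v₂ = 14.
The 5 still-open variables draw from only 5 values {6, 8, 12, 18, 20}, so each is used; only v₆ can be 18, hence v₆ = 18.

v₆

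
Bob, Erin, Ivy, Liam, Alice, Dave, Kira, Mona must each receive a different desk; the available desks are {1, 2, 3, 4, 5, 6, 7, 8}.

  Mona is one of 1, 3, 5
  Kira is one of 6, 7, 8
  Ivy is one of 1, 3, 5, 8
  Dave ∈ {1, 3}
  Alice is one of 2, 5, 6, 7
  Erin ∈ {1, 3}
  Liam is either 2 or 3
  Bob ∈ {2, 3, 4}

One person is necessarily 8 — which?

Ivy

The 8 variables together cover exactly {1, 2, 3, 4, 5, 6, 7, 8} — 8 values for 8 variables — and 4 appears only in Bob's list, so Bob = 4.
The 2 variables Erin and Dave are confined to {1, 3}, which locks those values in; drop them from Ivy, Liam, Mona.
Liam's domain is down to {2}, so Liam = 2. Strike 2 from Alice.
Mona has just one choice, so Mona = 5. Remove 5 from Ivy, Alice.
So 8 goes to Ivy.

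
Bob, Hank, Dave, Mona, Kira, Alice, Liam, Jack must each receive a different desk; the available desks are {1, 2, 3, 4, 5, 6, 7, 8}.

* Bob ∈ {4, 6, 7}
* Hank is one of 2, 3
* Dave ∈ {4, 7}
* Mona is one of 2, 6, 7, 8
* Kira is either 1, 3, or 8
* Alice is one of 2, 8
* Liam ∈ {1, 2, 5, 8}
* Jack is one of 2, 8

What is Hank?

Among the 8 variables, 5 fits only Liam (and all 8 values in {1, 2, 3, 4, 5, 6, 7, 8} must be used), so Liam = 5.
The 7 still-open variables together cover exactly {1, 2, 3, 4, 6, 7, 8} — 7 values for 7 variables — and 1 appears only in Kira's list, so Kira = 1.
The 6 still-open variables draw from only 6 values {2, 3, 4, 6, 7, 8}, so each is used; only Hank can be 3, hence Hank = 3.

3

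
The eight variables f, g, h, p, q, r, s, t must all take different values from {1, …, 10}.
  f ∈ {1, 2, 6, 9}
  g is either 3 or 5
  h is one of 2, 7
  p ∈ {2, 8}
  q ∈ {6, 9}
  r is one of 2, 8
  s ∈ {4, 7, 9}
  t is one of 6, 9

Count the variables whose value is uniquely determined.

3

p and r share exactly the 2 values {2, 8}; by pigeonhole those values go to them, so strike 2, 8 from f, h.
h must be 7 (only option left). Strike 7 from s.
q and t share exactly the 2 values {6, 9}; by pigeonhole those values go to them, so strike 6, 9 from f, s.
f has just one choice, so f = 1.
s has just one choice, so s = 4.
Determined: f=1, h=7, s=4. The other variables each still have more than one consistent value. That makes 3.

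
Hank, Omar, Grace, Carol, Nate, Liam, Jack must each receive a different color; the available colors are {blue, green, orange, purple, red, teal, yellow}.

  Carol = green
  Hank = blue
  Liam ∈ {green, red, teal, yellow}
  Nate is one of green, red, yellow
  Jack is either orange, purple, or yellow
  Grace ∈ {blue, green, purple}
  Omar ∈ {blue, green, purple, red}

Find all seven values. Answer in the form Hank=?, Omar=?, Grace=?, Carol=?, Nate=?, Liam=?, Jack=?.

Hank has just one choice, so Hank = blue. Strike blue from Omar, Grace.
That leaves Carol = green. So Omar, Grace, Nate, Liam can't be green.
Grace's domain is down to {purple}, so Grace = purple. Remove purple from Omar, Jack.
Omar's domain is down to {red}, so Omar = red. Strike red from Nate, Liam.
Nate's domain is down to {yellow}, so Nate = yellow. So Liam, Jack can't be yellow.
That leaves Liam = teal.
Jack's domain is down to {orange}, so Jack = orange.

Hank=blue, Omar=red, Grace=purple, Carol=green, Nate=yellow, Liam=teal, Jack=orange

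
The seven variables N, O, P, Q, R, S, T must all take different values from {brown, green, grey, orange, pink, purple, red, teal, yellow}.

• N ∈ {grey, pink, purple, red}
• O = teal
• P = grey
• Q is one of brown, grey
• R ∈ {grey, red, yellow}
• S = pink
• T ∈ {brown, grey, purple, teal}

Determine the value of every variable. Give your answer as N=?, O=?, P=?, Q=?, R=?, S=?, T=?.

N=red, O=teal, P=grey, Q=brown, R=yellow, S=pink, T=purple

O has just one choice, so O = teal. Eliminate teal elsewhere: T.
P's domain is down to {grey}, so P = grey. Eliminate grey elsewhere: N, Q, R, T.
That leaves Q = brown. So T can't be brown.
S must be pink (only option left). Eliminate pink elsewhere: N.
T must be purple (only option left). Strike purple from N.
N has just one choice, so N = red. So R can't be red.
R must be yellow (only option left).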